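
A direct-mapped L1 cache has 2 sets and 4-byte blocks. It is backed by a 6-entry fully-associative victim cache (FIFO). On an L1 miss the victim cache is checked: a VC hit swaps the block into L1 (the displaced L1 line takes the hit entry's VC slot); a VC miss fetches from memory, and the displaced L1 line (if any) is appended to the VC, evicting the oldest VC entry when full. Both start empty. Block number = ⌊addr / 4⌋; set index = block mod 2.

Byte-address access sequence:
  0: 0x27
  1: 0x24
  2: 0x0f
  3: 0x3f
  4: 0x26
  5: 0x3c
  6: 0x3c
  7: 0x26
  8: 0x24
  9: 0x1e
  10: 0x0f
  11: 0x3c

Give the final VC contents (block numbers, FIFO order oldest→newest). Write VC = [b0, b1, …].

VC = [3, 7, 9]

0: 0x27 (blk 9, set 1) → MISS  vc=[]
1: 0x24 (blk 9, set 1) → L1-HIT  vc=[]
2: 0xf (blk 3, set 1) → MISS  vc=[9]
3: 0x3f (blk 15, set 1) → MISS  vc=[9, 3]
4: 0x26 (blk 9, set 1) → VC-HIT  vc=[15, 3]
5: 0x3c (blk 15, set 1) → VC-HIT  vc=[9, 3]
6: 0x3c (blk 15, set 1) → L1-HIT  vc=[9, 3]
7: 0x26 (blk 9, set 1) → VC-HIT  vc=[15, 3]
8: 0x24 (blk 9, set 1) → L1-HIT  vc=[15, 3]
9: 0x1e (blk 7, set 1) → MISS  vc=[15, 3, 9]
10: 0xf (blk 3, set 1) → VC-HIT  vc=[15, 7, 9]
11: 0x3c (blk 15, set 1) → VC-HIT  vc=[3, 7, 9]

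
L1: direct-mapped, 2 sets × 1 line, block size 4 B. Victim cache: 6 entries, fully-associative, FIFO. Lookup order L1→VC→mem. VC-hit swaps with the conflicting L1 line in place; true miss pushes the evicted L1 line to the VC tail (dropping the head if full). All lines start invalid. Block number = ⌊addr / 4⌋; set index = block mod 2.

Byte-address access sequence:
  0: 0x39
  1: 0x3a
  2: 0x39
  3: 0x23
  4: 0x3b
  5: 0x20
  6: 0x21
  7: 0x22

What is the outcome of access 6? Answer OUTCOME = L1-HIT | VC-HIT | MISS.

0: 0x39 (blk 14, set 0) → MISS  vc=[]
1: 0x3a (blk 14, set 0) → L1-HIT  vc=[]
2: 0x39 (blk 14, set 0) → L1-HIT  vc=[]
3: 0x23 (blk 8, set 0) → MISS  vc=[14]
4: 0x3b (blk 14, set 0) → VC-HIT  vc=[8]
5: 0x20 (blk 8, set 0) → VC-HIT  vc=[14]
6: 0x21 (blk 8, set 0) → L1-HIT  vc=[14]
7: 0x22 (blk 8, set 0) → L1-HIT  vc=[14]

OUTCOME = L1-HIT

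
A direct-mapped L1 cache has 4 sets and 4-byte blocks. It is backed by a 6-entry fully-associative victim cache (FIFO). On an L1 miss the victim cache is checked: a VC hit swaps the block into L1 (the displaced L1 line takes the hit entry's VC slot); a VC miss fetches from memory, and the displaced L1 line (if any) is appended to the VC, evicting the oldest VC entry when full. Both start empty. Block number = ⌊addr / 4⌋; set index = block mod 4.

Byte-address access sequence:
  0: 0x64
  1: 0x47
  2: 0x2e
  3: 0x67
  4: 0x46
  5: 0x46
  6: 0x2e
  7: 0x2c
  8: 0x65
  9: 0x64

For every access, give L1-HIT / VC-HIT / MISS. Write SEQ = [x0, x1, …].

  [0] addr=0x64 blk=25 s=1: MISS | VC []
  [1] addr=0x47 blk=17 s=1: MISS | VC [25]
  [2] addr=0x2e blk=11 s=3: MISS | VC [25]
  [3] addr=0x67 blk=25 s=1: VC-HIT | VC [17]
  [4] addr=0x46 blk=17 s=1: VC-HIT | VC [25]
  [5] addr=0x46 blk=17 s=1: L1-HIT | VC [25]
  [6] addr=0x2e blk=11 s=3: L1-HIT | VC [25]
  [7] addr=0x2c blk=11 s=3: L1-HIT | VC [25]
  [8] addr=0x65 blk=25 s=1: VC-HIT | VC [17]
  [9] addr=0x64 blk=25 s=1: L1-HIT | VC [17]

SEQ = [MISS, MISS, MISS, VC-HIT, VC-HIT, L1-HIT, L1-HIT, L1-HIT, VC-HIT, L1-HIT]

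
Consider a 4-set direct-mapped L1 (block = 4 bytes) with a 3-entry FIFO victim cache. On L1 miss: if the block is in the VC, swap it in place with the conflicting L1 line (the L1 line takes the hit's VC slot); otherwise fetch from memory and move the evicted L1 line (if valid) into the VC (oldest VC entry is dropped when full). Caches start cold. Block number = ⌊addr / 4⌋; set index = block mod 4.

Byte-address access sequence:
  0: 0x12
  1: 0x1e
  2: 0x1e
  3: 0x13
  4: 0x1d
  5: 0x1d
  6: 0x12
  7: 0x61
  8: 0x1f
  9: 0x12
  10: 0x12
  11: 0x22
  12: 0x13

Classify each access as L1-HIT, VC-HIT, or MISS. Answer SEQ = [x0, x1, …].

0: 0x12 (blk 4, set 0) → MISS  vc=[]
1: 0x1e (blk 7, set 3) → MISS  vc=[]
2: 0x1e (blk 7, set 3) → L1-HIT  vc=[]
3: 0x13 (blk 4, set 0) → L1-HIT  vc=[]
4: 0x1d (blk 7, set 3) → L1-HIT  vc=[]
5: 0x1d (blk 7, set 3) → L1-HIT  vc=[]
6: 0x12 (blk 4, set 0) → L1-HIT  vc=[]
7: 0x61 (blk 24, set 0) → MISS  vc=[4]
8: 0x1f (blk 7, set 3) → L1-HIT  vc=[4]
9: 0x12 (blk 4, set 0) → VC-HIT  vc=[24]
10: 0x12 (blk 4, set 0) → L1-HIT  vc=[24]
11: 0x22 (blk 8, set 0) → MISS  vc=[24, 4]
12: 0x13 (blk 4, set 0) → VC-HIT  vc=[24, 8]

SEQ = [MISS, MISS, L1-HIT, L1-HIT, L1-HIT, L1-HIT, L1-HIT, MISS, L1-HIT, VC-HIT, L1-HIT, MISS, VC-HIT]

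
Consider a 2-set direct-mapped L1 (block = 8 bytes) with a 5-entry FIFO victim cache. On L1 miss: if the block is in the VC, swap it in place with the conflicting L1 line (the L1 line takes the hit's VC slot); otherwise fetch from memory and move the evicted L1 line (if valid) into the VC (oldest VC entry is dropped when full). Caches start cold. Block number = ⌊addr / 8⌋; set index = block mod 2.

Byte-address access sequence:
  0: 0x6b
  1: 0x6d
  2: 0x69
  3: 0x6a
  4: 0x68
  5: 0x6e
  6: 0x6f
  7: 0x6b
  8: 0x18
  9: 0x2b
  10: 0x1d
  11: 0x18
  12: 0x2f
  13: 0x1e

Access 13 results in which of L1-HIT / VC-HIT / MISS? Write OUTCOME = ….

  [0] addr=0x6b blk=13 s=1: MISS | VC []
  [1] addr=0x6d blk=13 s=1: L1-HIT | VC []
  [2] addr=0x69 blk=13 s=1: L1-HIT | VC []
  [3] addr=0x6a blk=13 s=1: L1-HIT | VC []
  [4] addr=0x68 blk=13 s=1: L1-HIT | VC []
  [5] addr=0x6e blk=13 s=1: L1-HIT | VC []
  [6] addr=0x6f blk=13 s=1: L1-HIT | VC []
  [7] addr=0x6b blk=13 s=1: L1-HIT | VC []
  [8] addr=0x18 blk=3 s=1: MISS | VC [13]
  [9] addr=0x2b blk=5 s=1: MISS | VC [13, 3]
  [10] addr=0x1d blk=3 s=1: VC-HIT | VC [13, 5]
  [11] addr=0x18 blk=3 s=1: L1-HIT | VC [13, 5]
  [12] addr=0x2f blk=5 s=1: VC-HIT | VC [13, 3]
  [13] addr=0x1e blk=3 s=1: VC-HIT | VC [13, 5]

OUTCOME = VC-HIT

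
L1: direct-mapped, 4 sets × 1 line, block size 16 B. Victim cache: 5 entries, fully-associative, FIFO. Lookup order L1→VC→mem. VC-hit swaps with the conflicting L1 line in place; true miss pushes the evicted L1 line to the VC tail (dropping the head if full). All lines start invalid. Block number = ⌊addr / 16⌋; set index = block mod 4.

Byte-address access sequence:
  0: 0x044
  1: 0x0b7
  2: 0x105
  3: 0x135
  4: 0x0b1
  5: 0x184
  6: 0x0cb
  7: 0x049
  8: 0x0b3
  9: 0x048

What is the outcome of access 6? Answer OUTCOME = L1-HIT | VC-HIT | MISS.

  [0] addr=0x44 blk=4 s=0: MISS | VC []
  [1] addr=0xb7 blk=11 s=3: MISS | VC []
  [2] addr=0x105 blk=16 s=0: MISS | VC [4]
  [3] addr=0x135 blk=19 s=3: MISS | VC [4, 11]
  [4] addr=0xb1 blk=11 s=3: VC-HIT | VC [4, 19]
  [5] addr=0x184 blk=24 s=0: MISS | VC [4, 19, 16]
  [6] addr=0xcb blk=12 s=0: MISS | VC [4, 19, 16, 24]
  [7] addr=0x49 blk=4 s=0: VC-HIT | VC [12, 19, 16, 24]
  [8] addr=0xb3 blk=11 s=3: L1-HIT | VC [12, 19, 16, 24]
  [9] addr=0x48 blk=4 s=0: L1-HIT | VC [12, 19, 16, 24]

OUTCOME = MISS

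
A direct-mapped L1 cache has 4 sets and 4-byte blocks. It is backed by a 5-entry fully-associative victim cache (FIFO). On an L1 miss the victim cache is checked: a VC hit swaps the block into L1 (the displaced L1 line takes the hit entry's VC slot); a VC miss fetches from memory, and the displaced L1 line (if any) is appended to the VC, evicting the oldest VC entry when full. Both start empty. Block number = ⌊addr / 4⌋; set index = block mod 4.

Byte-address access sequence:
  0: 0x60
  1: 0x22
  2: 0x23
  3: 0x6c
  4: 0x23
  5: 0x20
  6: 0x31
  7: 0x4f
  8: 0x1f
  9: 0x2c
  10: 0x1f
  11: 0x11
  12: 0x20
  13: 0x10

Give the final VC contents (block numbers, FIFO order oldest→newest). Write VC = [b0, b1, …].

0: 0x60 (blk 24, set 0) → MISS  vc=[]
1: 0x22 (blk 8, set 0) → MISS  vc=[24]
2: 0x23 (blk 8, set 0) → L1-HIT  vc=[24]
3: 0x6c (blk 27, set 3) → MISS  vc=[24]
4: 0x23 (blk 8, set 0) → L1-HIT  vc=[24]
5: 0x20 (blk 8, set 0) → L1-HIT  vc=[24]
6: 0x31 (blk 12, set 0) → MISS  vc=[24, 8]
7: 0x4f (blk 19, set 3) → MISS  vc=[24, 8, 27]
8: 0x1f (blk 7, set 3) → MISS  vc=[24, 8, 27, 19]
9: 0x2c (blk 11, set 3) → MISS  vc=[24, 8, 27, 19, 7]
10: 0x1f (blk 7, set 3) → VC-HIT  vc=[24, 8, 27, 19, 11]
11: 0x11 (blk 4, set 0) → MISS  vc=[8, 27, 19, 11, 12]
12: 0x20 (blk 8, set 0) → VC-HIT  vc=[4, 27, 19, 11, 12]
13: 0x10 (blk 4, set 0) → VC-HIT  vc=[8, 27, 19, 11, 12]

VC = [8, 27, 19, 11, 12]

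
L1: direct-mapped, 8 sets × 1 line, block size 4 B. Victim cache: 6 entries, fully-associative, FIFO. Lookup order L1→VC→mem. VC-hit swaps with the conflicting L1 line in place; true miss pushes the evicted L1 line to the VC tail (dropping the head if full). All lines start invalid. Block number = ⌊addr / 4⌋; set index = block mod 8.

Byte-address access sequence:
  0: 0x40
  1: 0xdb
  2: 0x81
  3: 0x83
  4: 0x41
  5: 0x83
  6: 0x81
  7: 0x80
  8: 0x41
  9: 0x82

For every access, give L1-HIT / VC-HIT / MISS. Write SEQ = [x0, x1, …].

SEQ = [MISS, MISS, MISS, L1-HIT, VC-HIT, VC-HIT, L1-HIT, L1-HIT, VC-HIT, VC-HIT]

0: 0x40 (blk 16, set 0) → MISS  vc=[]
1: 0xdb (blk 54, set 6) → MISS  vc=[]
2: 0x81 (blk 32, set 0) → MISS  vc=[16]
3: 0x83 (blk 32, set 0) → L1-HIT  vc=[16]
4: 0x41 (blk 16, set 0) → VC-HIT  vc=[32]
5: 0x83 (blk 32, set 0) → VC-HIT  vc=[16]
6: 0x81 (blk 32, set 0) → L1-HIT  vc=[16]
7: 0x80 (blk 32, set 0) → L1-HIT  vc=[16]
8: 0x41 (blk 16, set 0) → VC-HIT  vc=[32]
9: 0x82 (blk 32, set 0) → VC-HIT  vc=[16]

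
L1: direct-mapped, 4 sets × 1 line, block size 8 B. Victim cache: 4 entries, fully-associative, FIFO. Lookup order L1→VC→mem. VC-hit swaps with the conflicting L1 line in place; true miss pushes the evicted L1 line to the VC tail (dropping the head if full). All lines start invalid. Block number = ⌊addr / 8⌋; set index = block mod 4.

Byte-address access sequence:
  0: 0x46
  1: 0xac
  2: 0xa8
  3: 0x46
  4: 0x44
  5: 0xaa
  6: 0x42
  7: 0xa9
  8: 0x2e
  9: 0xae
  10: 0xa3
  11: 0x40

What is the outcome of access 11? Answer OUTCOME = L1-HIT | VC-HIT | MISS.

0: 0x46 (blk 8, set 0) → MISS  vc=[]
1: 0xac (blk 21, set 1) → MISS  vc=[]
2: 0xa8 (blk 21, set 1) → L1-HIT  vc=[]
3: 0x46 (blk 8, set 0) → L1-HIT  vc=[]
4: 0x44 (blk 8, set 0) → L1-HIT  vc=[]
5: 0xaa (blk 21, set 1) → L1-HIT  vc=[]
6: 0x42 (blk 8, set 0) → L1-HIT  vc=[]
7: 0xa9 (blk 21, set 1) → L1-HIT  vc=[]
8: 0x2e (blk 5, set 1) → MISS  vc=[21]
9: 0xae (blk 21, set 1) → VC-HIT  vc=[5]
10: 0xa3 (blk 20, set 0) → MISS  vc=[5, 8]
11: 0x40 (blk 8, set 0) → VC-HIT  vc=[5, 20]

OUTCOME = VC-HIT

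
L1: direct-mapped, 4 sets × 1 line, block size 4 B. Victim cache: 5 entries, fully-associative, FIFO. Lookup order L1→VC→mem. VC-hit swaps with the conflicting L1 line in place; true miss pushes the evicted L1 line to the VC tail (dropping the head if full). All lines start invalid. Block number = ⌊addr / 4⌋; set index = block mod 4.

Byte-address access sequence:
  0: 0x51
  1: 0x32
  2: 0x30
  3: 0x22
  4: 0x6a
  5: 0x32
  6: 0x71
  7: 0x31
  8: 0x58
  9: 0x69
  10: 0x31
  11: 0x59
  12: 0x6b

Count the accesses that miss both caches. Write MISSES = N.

  [0] addr=0x51 blk=20 s=0: MISS | VC []
  [1] addr=0x32 blk=12 s=0: MISS | VC [20]
  [2] addr=0x30 blk=12 s=0: L1-HIT | VC [20]
  [3] addr=0x22 blk=8 s=0: MISS | VC [20, 12]
  [4] addr=0x6a blk=26 s=2: MISS | VC [20, 12]
  [5] addr=0x32 blk=12 s=0: VC-HIT | VC [20, 8]
  [6] addr=0x71 blk=28 s=0: MISS | VC [20, 8, 12]
  [7] addr=0x31 blk=12 s=0: VC-HIT | VC [20, 8, 28]
  [8] addr=0x58 blk=22 s=2: MISS | VC [20, 8, 28, 26]
  [9] addr=0x69 blk=26 s=2: VC-HIT | VC [20, 8, 28, 22]
  [10] addr=0x31 blk=12 s=0: L1-HIT | VC [20, 8, 28, 22]
  [11] addr=0x59 blk=22 s=2: VC-HIT | VC [20, 8, 28, 26]
  [12] addr=0x6b blk=26 s=2: VC-HIT | VC [20, 8, 28, 22]

MISSES = 6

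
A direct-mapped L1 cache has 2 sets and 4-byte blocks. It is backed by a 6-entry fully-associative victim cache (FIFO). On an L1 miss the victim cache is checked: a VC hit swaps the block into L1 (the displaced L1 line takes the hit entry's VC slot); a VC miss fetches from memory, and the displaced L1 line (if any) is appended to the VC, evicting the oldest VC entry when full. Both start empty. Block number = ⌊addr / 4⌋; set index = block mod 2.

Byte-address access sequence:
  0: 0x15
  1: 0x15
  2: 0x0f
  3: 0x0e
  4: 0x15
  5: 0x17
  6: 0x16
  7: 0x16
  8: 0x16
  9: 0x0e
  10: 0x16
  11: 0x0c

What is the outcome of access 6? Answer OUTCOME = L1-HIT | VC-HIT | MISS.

0: 0x15 (blk 5, set 1) → MISS  vc=[]
1: 0x15 (blk 5, set 1) → L1-HIT  vc=[]
2: 0xf (blk 3, set 1) → MISS  vc=[5]
3: 0xe (blk 3, set 1) → L1-HIT  vc=[5]
4: 0x15 (blk 5, set 1) → VC-HIT  vc=[3]
5: 0x17 (blk 5, set 1) → L1-HIT  vc=[3]
6: 0x16 (blk 5, set 1) → L1-HIT  vc=[3]
7: 0x16 (blk 5, set 1) → L1-HIT  vc=[3]
8: 0x16 (blk 5, set 1) → L1-HIT  vc=[3]
9: 0xe (blk 3, set 1) → VC-HIT  vc=[5]
10: 0x16 (blk 5, set 1) → VC-HIT  vc=[3]
11: 0xc (blk 3, set 1) → VC-HIT  vc=[5]

OUTCOME = L1-HIT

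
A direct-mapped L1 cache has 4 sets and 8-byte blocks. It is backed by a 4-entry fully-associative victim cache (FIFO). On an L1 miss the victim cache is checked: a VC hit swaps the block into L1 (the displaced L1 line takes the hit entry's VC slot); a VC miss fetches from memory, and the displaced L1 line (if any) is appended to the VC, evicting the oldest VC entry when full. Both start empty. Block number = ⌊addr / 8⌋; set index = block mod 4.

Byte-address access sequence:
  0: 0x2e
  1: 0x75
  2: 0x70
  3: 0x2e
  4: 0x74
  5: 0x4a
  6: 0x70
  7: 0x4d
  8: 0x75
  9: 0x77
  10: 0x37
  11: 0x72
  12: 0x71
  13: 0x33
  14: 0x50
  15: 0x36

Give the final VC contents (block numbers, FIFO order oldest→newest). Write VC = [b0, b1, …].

VC = [5, 14, 10]

#0 0x2e→b5/s1 MISS; vc=[]
#1 0x75→b14/s2 MISS; vc=[]
#2 0x70→b14/s2 L1-HIT; vc=[]
#3 0x2e→b5/s1 L1-HIT; vc=[]
#4 0x74→b14/s2 L1-HIT; vc=[]
#5 0x4a→b9/s1 MISS; vc=[5]
#6 0x70→b14/s2 L1-HIT; vc=[5]
#7 0x4d→b9/s1 L1-HIT; vc=[5]
#8 0x75→b14/s2 L1-HIT; vc=[5]
#9 0x77→b14/s2 L1-HIT; vc=[5]
#10 0x37→b6/s2 MISS; vc=[5,14]
#11 0x72→b14/s2 VC-HIT; vc=[5,6]
#12 0x71→b14/s2 L1-HIT; vc=[5,6]
#13 0x33→b6/s2 VC-HIT; vc=[5,14]
#14 0x50→b10/s2 MISS; vc=[5,14,6]
#15 0x36→b6/s2 VC-HIT; vc=[5,14,10]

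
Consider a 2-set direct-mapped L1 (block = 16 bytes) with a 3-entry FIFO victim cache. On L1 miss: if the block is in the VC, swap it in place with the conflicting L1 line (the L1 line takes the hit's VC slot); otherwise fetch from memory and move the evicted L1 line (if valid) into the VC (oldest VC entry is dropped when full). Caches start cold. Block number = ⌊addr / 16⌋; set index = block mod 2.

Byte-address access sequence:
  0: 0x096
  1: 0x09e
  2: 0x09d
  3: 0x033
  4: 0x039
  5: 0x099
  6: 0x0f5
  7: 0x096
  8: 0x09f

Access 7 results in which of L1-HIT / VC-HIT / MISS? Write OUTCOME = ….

  [0] addr=0x96 blk=9 s=1: MISS | VC []
  [1] addr=0x9e blk=9 s=1: L1-HIT | VC []
  [2] addr=0x9d blk=9 s=1: L1-HIT | VC []
  [3] addr=0x33 blk=3 s=1: MISS | VC [9]
  [4] addr=0x39 blk=3 s=1: L1-HIT | VC [9]
  [5] addr=0x99 blk=9 s=1: VC-HIT | VC [3]
  [6] addr=0xf5 blk=15 s=1: MISS | VC [3, 9]
  [7] addr=0x96 blk=9 s=1: VC-HIT | VC [3, 15]
  [8] addr=0x9f blk=9 s=1: L1-HIT | VC [3, 15]

OUTCOME = VC-HIT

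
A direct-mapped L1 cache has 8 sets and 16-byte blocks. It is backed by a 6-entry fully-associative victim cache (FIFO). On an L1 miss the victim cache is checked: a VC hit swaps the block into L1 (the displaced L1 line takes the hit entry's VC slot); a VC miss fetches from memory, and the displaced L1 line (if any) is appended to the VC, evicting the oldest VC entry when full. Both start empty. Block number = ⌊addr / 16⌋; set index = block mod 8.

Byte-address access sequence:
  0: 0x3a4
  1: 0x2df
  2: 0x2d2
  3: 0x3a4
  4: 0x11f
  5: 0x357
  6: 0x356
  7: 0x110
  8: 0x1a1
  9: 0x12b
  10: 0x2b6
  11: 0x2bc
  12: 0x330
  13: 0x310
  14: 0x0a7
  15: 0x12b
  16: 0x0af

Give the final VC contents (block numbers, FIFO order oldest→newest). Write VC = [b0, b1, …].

0: 0x3a4 (blk 58, set 2) → MISS  vc=[]
1: 0x2df (blk 45, set 5) → MISS  vc=[]
2: 0x2d2 (blk 45, set 5) → L1-HIT  vc=[]
3: 0x3a4 (blk 58, set 2) → L1-HIT  vc=[]
4: 0x11f (blk 17, set 1) → MISS  vc=[]
5: 0x357 (blk 53, set 5) → MISS  vc=[45]
6: 0x356 (blk 53, set 5) → L1-HIT  vc=[45]
7: 0x110 (blk 17, set 1) → L1-HIT  vc=[45]
8: 0x1a1 (blk 26, set 2) → MISS  vc=[45, 58]
9: 0x12b (blk 18, set 2) → MISS  vc=[45, 58, 26]
10: 0x2b6 (blk 43, set 3) → MISS  vc=[45, 58, 26]
11: 0x2bc (blk 43, set 3) → L1-HIT  vc=[45, 58, 26]
12: 0x330 (blk 51, set 3) → MISS  vc=[45, 58, 26, 43]
13: 0x310 (blk 49, set 1) → MISS  vc=[45, 58, 26, 43, 17]
14: 0xa7 (blk 10, set 2) → MISS  vc=[45, 58, 26, 43, 17, 18]
15: 0x12b (blk 18, set 2) → VC-HIT  vc=[45, 58, 26, 43, 17, 10]
16: 0xaf (blk 10, set 2) → VC-HIT  vc=[45, 58, 26, 43, 17, 18]

VC = [45, 58, 26, 43, 17, 18]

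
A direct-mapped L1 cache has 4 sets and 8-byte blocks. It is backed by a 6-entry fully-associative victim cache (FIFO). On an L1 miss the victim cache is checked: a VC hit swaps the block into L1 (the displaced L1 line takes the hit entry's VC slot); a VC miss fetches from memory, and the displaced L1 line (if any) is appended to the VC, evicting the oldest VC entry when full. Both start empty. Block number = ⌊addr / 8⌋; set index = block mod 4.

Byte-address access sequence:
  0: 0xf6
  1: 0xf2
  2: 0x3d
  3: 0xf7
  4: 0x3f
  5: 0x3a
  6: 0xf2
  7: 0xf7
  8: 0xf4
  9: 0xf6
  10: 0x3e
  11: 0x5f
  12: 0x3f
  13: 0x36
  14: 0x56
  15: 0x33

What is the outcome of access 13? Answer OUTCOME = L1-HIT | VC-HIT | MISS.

OUTCOME = MISS

0: 0xf6 (blk 30, set 2) → MISS  vc=[]
1: 0xf2 (blk 30, set 2) → L1-HIT  vc=[]
2: 0x3d (blk 7, set 3) → MISS  vc=[]
3: 0xf7 (blk 30, set 2) → L1-HIT  vc=[]
4: 0x3f (blk 7, set 3) → L1-HIT  vc=[]
5: 0x3a (blk 7, set 3) → L1-HIT  vc=[]
6: 0xf2 (blk 30, set 2) → L1-HIT  vc=[]
7: 0xf7 (blk 30, set 2) → L1-HIT  vc=[]
8: 0xf4 (blk 30, set 2) → L1-HIT  vc=[]
9: 0xf6 (blk 30, set 2) → L1-HIT  vc=[]
10: 0x3e (blk 7, set 3) → L1-HIT  vc=[]
11: 0x5f (blk 11, set 3) → MISS  vc=[7]
12: 0x3f (blk 7, set 3) → VC-HIT  vc=[11]
13: 0x36 (blk 6, set 2) → MISS  vc=[11, 30]
14: 0x56 (blk 10, set 2) → MISS  vc=[11, 30, 6]
15: 0x33 (blk 6, set 2) → VC-HIT  vc=[11, 30, 10]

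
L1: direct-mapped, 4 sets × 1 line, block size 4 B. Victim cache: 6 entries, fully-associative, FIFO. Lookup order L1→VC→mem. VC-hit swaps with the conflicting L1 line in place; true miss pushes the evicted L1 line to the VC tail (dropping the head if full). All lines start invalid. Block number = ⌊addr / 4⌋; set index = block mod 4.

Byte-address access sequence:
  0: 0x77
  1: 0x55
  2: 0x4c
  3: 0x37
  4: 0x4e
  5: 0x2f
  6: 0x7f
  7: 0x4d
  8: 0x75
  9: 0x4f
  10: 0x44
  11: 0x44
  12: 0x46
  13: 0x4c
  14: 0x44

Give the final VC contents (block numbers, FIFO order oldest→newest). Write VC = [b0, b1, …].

VC = [13, 21, 31, 11, 29]

#0 0x77→b29/s1 MISS; vc=[]
#1 0x55→b21/s1 MISS; vc=[29]
#2 0x4c→b19/s3 MISS; vc=[29]
#3 0x37→b13/s1 MISS; vc=[29,21]
#4 0x4e→b19/s3 L1-HIT; vc=[29,21]
#5 0x2f→b11/s3 MISS; vc=[29,21,19]
#6 0x7f→b31/s3 MISS; vc=[29,21,19,11]
#7 0x4d→b19/s3 VC-HIT; vc=[29,21,31,11]
#8 0x75→b29/s1 VC-HIT; vc=[13,21,31,11]
#9 0x4f→b19/s3 L1-HIT; vc=[13,21,31,11]
#10 0x44→b17/s1 MISS; vc=[13,21,31,11,29]
#11 0x44→b17/s1 L1-HIT; vc=[13,21,31,11,29]
#12 0x46→b17/s1 L1-HIT; vc=[13,21,31,11,29]
#13 0x4c→b19/s3 L1-HIT; vc=[13,21,31,11,29]
#14 0x44→b17/s1 L1-HIT; vc=[13,21,31,11,29]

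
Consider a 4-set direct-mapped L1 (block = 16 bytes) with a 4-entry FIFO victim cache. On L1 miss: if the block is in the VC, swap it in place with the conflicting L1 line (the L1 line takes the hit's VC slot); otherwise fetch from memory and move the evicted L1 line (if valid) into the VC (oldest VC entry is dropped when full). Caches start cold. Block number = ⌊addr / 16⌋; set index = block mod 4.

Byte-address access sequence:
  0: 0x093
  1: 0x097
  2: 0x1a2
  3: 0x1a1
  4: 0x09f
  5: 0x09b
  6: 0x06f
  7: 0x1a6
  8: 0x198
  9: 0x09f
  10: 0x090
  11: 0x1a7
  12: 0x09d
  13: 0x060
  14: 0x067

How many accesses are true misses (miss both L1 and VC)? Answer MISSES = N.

#0 0x93→b9/s1 MISS; vc=[]
#1 0x97→b9/s1 L1-HIT; vc=[]
#2 0x1a2→b26/s2 MISS; vc=[]
#3 0x1a1→b26/s2 L1-HIT; vc=[]
#4 0x9f→b9/s1 L1-HIT; vc=[]
#5 0x9b→b9/s1 L1-HIT; vc=[]
#6 0x6f→b6/s2 MISS; vc=[26]
#7 0x1a6→b26/s2 VC-HIT; vc=[6]
#8 0x198→b25/s1 MISS; vc=[6,9]
#9 0x9f→b9/s1 VC-HIT; vc=[6,25]
#10 0x90→b9/s1 L1-HIT; vc=[6,25]
#11 0x1a7→b26/s2 L1-HIT; vc=[6,25]
#12 0x9d→b9/s1 L1-HIT; vc=[6,25]
#13 0x60→b6/s2 VC-HIT; vc=[26,25]
#14 0x67→b6/s2 L1-HIT; vc=[26,25]

MISSES = 4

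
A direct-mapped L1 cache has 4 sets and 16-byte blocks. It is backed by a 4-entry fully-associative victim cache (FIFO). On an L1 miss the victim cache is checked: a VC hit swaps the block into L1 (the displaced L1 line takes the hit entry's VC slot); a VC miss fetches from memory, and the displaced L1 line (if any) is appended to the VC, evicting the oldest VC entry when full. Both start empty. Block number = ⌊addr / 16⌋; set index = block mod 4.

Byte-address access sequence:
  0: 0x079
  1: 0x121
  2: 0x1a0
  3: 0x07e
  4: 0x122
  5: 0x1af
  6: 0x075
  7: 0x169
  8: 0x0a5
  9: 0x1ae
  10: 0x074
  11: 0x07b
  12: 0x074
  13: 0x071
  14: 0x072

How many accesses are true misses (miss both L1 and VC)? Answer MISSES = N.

MISSES = 5

0: 0x79 (blk 7, set 3) → MISS  vc=[]
1: 0x121 (blk 18, set 2) → MISS  vc=[]
2: 0x1a0 (blk 26, set 2) → MISS  vc=[18]
3: 0x7e (blk 7, set 3) → L1-HIT  vc=[18]
4: 0x122 (blk 18, set 2) → VC-HIT  vc=[26]
5: 0x1af (blk 26, set 2) → VC-HIT  vc=[18]
6: 0x75 (blk 7, set 3) → L1-HIT  vc=[18]
7: 0x169 (blk 22, set 2) → MISS  vc=[18, 26]
8: 0xa5 (blk 10, set 2) → MISS  vc=[18, 26, 22]
9: 0x1ae (blk 26, set 2) → VC-HIT  vc=[18, 10, 22]
10: 0x74 (blk 7, set 3) → L1-HIT  vc=[18, 10, 22]
11: 0x7b (blk 7, set 3) → L1-HIT  vc=[18, 10, 22]
12: 0x74 (blk 7, set 3) → L1-HIT  vc=[18, 10, 22]
13: 0x71 (blk 7, set 3) → L1-HIT  vc=[18, 10, 22]
14: 0x72 (blk 7, set 3) → L1-HIT  vc=[18, 10, 22]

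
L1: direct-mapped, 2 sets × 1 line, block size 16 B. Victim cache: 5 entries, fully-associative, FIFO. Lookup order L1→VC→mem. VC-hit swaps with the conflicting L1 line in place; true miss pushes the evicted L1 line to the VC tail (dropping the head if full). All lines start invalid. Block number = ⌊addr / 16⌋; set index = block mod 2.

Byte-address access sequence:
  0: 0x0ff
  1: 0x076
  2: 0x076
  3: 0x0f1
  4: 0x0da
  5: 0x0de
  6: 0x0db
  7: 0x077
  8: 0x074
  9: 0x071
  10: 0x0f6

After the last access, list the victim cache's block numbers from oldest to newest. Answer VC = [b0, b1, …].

VC = [13, 7]

0: 0xff (blk 15, set 1) → MISS  vc=[]
1: 0x76 (blk 7, set 1) → MISS  vc=[15]
2: 0x76 (blk 7, set 1) → L1-HIT  vc=[15]
3: 0xf1 (blk 15, set 1) → VC-HIT  vc=[7]
4: 0xda (blk 13, set 1) → MISS  vc=[7, 15]
5: 0xde (blk 13, set 1) → L1-HIT  vc=[7, 15]
6: 0xdb (blk 13, set 1) → L1-HIT  vc=[7, 15]
7: 0x77 (blk 7, set 1) → VC-HIT  vc=[13, 15]
8: 0x74 (blk 7, set 1) → L1-HIT  vc=[13, 15]
9: 0x71 (blk 7, set 1) → L1-HIT  vc=[13, 15]
10: 0xf6 (blk 15, set 1) → VC-HIT  vc=[13, 7]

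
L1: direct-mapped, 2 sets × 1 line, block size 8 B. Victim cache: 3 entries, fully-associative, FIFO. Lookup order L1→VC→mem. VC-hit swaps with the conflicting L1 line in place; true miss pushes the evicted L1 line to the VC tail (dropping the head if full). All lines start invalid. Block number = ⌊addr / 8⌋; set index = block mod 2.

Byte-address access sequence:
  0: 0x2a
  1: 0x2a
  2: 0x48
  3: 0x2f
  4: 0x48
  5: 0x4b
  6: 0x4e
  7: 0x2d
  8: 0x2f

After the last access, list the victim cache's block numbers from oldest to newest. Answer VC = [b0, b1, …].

  [0] addr=0x2a blk=5 s=1: MISS | VC []
  [1] addr=0x2a blk=5 s=1: L1-HIT | VC []
  [2] addr=0x48 blk=9 s=1: MISS | VC [5]
  [3] addr=0x2f blk=5 s=1: VC-HIT | VC [9]
  [4] addr=0x48 blk=9 s=1: VC-HIT | VC [5]
  [5] addr=0x4b blk=9 s=1: L1-HIT | VC [5]
  [6] addr=0x4e blk=9 s=1: L1-HIT | VC [5]
  [7] addr=0x2d blk=5 s=1: VC-HIT | VC [9]
  [8] addr=0x2f blk=5 s=1: L1-HIT | VC [9]

VC = [9]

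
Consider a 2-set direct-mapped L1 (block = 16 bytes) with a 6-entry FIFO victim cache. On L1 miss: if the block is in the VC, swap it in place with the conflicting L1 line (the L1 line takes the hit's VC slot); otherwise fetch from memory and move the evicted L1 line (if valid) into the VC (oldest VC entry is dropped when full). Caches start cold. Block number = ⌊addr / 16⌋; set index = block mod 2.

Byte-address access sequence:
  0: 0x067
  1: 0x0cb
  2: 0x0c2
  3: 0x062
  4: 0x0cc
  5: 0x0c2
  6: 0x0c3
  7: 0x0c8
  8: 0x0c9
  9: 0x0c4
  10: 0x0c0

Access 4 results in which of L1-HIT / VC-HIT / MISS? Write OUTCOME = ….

OUTCOME = VC-HIT

0: 0x67 (blk 6, set 0) → MISS  vc=[]
1: 0xcb (blk 12, set 0) → MISS  vc=[6]
2: 0xc2 (blk 12, set 0) → L1-HIT  vc=[6]
3: 0x62 (blk 6, set 0) → VC-HIT  vc=[12]
4: 0xcc (blk 12, set 0) → VC-HIT  vc=[6]
5: 0xc2 (blk 12, set 0) → L1-HIT  vc=[6]
6: 0xc3 (blk 12, set 0) → L1-HIT  vc=[6]
7: 0xc8 (blk 12, set 0) → L1-HIT  vc=[6]
8: 0xc9 (blk 12, set 0) → L1-HIT  vc=[6]
9: 0xc4 (blk 12, set 0) → L1-HIT  vc=[6]
10: 0xc0 (blk 12, set 0) → L1-HIT  vc=[6]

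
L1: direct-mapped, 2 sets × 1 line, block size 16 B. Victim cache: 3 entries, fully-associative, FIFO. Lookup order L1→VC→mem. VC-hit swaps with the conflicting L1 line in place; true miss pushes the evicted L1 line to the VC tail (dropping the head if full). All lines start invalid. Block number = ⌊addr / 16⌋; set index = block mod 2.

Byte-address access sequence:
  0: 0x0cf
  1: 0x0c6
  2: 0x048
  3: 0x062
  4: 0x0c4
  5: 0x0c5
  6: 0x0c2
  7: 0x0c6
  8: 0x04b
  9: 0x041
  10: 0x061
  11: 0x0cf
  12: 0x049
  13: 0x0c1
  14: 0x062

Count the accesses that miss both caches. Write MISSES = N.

MISSES = 3

0: 0xcf (blk 12, set 0) → MISS  vc=[]
1: 0xc6 (blk 12, set 0) → L1-HIT  vc=[]
2: 0x48 (blk 4, set 0) → MISS  vc=[12]
3: 0x62 (blk 6, set 0) → MISS  vc=[12, 4]
4: 0xc4 (blk 12, set 0) → VC-HIT  vc=[6, 4]
5: 0xc5 (blk 12, set 0) → L1-HIT  vc=[6, 4]
6: 0xc2 (blk 12, set 0) → L1-HIT  vc=[6, 4]
7: 0xc6 (blk 12, set 0) → L1-HIT  vc=[6, 4]
8: 0x4b (blk 4, set 0) → VC-HIT  vc=[6, 12]
9: 0x41 (blk 4, set 0) → L1-HIT  vc=[6, 12]
10: 0x61 (blk 6, set 0) → VC-HIT  vc=[4, 12]
11: 0xcf (blk 12, set 0) → VC-HIT  vc=[4, 6]
12: 0x49 (blk 4, set 0) → VC-HIT  vc=[12, 6]
13: 0xc1 (blk 12, set 0) → VC-HIT  vc=[4, 6]
14: 0x62 (blk 6, set 0) → VC-HIT  vc=[4, 12]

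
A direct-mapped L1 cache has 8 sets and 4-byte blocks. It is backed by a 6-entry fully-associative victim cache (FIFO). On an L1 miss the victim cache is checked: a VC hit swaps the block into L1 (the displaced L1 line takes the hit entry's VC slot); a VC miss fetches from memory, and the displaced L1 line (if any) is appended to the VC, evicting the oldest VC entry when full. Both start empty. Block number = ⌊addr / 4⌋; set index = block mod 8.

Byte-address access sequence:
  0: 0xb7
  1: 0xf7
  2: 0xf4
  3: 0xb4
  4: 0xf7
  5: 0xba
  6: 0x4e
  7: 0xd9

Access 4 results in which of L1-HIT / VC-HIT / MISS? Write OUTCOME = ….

#0 0xb7→b45/s5 MISS; vc=[]
#1 0xf7→b61/s5 MISS; vc=[45]
#2 0xf4→b61/s5 L1-HIT; vc=[45]
#3 0xb4→b45/s5 VC-HIT; vc=[61]
#4 0xf7→b61/s5 VC-HIT; vc=[45]
#5 0xba→b46/s6 MISS; vc=[45]
#6 0x4e→b19/s3 MISS; vc=[45]
#7 0xd9→b54/s6 MISS; vc=[45,46]

OUTCOME = VC-HIT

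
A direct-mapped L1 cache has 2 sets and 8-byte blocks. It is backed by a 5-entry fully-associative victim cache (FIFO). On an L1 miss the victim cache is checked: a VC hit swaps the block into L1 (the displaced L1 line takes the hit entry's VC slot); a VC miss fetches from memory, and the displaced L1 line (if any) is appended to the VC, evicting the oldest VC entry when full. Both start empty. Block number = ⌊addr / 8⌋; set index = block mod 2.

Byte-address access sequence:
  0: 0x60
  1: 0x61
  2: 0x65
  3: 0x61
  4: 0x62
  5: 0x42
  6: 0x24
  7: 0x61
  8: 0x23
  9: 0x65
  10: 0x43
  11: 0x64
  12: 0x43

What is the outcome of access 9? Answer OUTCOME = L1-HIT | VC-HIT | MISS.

  [0] addr=0x60 blk=12 s=0: MISS | VC []
  [1] addr=0x61 blk=12 s=0: L1-HIT | VC []
  [2] addr=0x65 blk=12 s=0: L1-HIT | VC []
  [3] addr=0x61 blk=12 s=0: L1-HIT | VC []
  [4] addr=0x62 blk=12 s=0: L1-HIT | VC []
  [5] addr=0x42 blk=8 s=0: MISS | VC [12]
  [6] addr=0x24 blk=4 s=0: MISS | VC [12, 8]
  [7] addr=0x61 blk=12 s=0: VC-HIT | VC [4, 8]
  [8] addr=0x23 blk=4 s=0: VC-HIT | VC [12, 8]
  [9] addr=0x65 blk=12 s=0: VC-HIT | VC [4, 8]
  [10] addr=0x43 blk=8 s=0: VC-HIT | VC [4, 12]
  [11] addr=0x64 blk=12 s=0: VC-HIT | VC [4, 8]
  [12] addr=0x43 blk=8 s=0: VC-HIT | VC [4, 12]

OUTCOME = VC-HIT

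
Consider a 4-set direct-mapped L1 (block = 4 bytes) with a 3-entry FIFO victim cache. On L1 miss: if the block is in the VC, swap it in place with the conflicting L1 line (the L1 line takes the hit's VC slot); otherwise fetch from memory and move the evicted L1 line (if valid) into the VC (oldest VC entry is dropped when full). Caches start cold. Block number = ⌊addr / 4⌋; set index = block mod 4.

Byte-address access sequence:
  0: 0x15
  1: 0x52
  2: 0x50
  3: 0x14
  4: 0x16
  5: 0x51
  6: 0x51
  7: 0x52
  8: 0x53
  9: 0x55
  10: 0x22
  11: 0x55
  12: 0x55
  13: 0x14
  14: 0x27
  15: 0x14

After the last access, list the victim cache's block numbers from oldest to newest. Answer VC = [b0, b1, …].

#0 0x15→b5/s1 MISS; vc=[]
#1 0x52→b20/s0 MISS; vc=[]
#2 0x50→b20/s0 L1-HIT; vc=[]
#3 0x14→b5/s1 L1-HIT; vc=[]
#4 0x16→b5/s1 L1-HIT; vc=[]
#5 0x51→b20/s0 L1-HIT; vc=[]
#6 0x51→b20/s0 L1-HIT; vc=[]
#7 0x52→b20/s0 L1-HIT; vc=[]
#8 0x53→b20/s0 L1-HIT; vc=[]
#9 0x55→b21/s1 MISS; vc=[5]
#10 0x22→b8/s0 MISS; vc=[5,20]
#11 0x55→b21/s1 L1-HIT; vc=[5,20]
#12 0x55→b21/s1 L1-HIT; vc=[5,20]
#13 0x14→b5/s1 VC-HIT; vc=[21,20]
#14 0x27→b9/s1 MISS; vc=[21,20,5]
#15 0x14→b5/s1 VC-HIT; vc=[21,20,9]

VC = [21, 20, 9]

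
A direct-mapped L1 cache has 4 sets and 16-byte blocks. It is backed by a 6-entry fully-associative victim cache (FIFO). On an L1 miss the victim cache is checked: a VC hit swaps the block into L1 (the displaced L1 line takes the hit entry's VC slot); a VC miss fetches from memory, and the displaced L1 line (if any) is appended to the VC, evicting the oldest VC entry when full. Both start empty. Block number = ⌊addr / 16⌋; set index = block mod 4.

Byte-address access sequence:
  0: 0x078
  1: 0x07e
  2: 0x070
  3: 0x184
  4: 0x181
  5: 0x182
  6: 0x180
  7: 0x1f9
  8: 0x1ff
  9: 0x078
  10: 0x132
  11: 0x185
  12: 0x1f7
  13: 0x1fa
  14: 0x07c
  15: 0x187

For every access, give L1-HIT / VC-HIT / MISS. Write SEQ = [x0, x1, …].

  [0] addr=0x78 blk=7 s=3: MISS | VC []
  [1] addr=0x7e blk=7 s=3: L1-HIT | VC []
  [2] addr=0x70 blk=7 s=3: L1-HIT | VC []
  [3] addr=0x184 blk=24 s=0: MISS | VC []
  [4] addr=0x181 blk=24 s=0: L1-HIT | VC []
  [5] addr=0x182 blk=24 s=0: L1-HIT | VC []
  [6] addr=0x180 blk=24 s=0: L1-HIT | VC []
  [7] addr=0x1f9 blk=31 s=3: MISS | VC [7]
  [8] addr=0x1ff blk=31 s=3: L1-HIT | VC [7]
  [9] addr=0x78 blk=7 s=3: VC-HIT | VC [31]
  [10] addr=0x132 blk=19 s=3: MISS | VC [31, 7]
  [11] addr=0x185 blk=24 s=0: L1-HIT | VC [31, 7]
  [12] addr=0x1f7 blk=31 s=3: VC-HIT | VC [19, 7]
  [13] addr=0x1fa blk=31 s=3: L1-HIT | VC [19, 7]
  [14] addr=0x7c blk=7 s=3: VC-HIT | VC [19, 31]
  [15] addr=0x187 blk=24 s=0: L1-HIT | VC [19, 31]

SEQ = [MISS, L1-HIT, L1-HIT, MISS, L1-HIT, L1-HIT, L1-HIT, MISS, L1-HIT, VC-HIT, MISS, L1-HIT, VC-HIT, L1-HIT, VC-HIT, L1-HIT]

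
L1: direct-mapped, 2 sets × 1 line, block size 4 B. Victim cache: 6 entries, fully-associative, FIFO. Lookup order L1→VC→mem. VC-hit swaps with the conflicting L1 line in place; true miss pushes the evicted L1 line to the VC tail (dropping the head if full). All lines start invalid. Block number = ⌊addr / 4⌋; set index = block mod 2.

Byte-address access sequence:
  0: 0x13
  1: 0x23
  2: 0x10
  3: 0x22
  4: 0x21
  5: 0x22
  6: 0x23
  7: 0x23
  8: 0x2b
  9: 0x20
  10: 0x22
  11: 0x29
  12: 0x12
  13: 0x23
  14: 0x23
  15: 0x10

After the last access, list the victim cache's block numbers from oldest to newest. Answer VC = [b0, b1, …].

VC = [10, 8]

#0 0x13→b4/s0 MISS; vc=[]
#1 0x23→b8/s0 MISS; vc=[4]
#2 0x10→b4/s0 VC-HIT; vc=[8]
#3 0x22→b8/s0 VC-HIT; vc=[4]
#4 0x21→b8/s0 L1-HIT; vc=[4]
#5 0x22→b8/s0 L1-HIT; vc=[4]
#6 0x23→b8/s0 L1-HIT; vc=[4]
#7 0x23→b8/s0 L1-HIT; vc=[4]
#8 0x2b→b10/s0 MISS; vc=[4,8]
#9 0x20→b8/s0 VC-HIT; vc=[4,10]
#10 0x22→b8/s0 L1-HIT; vc=[4,10]
#11 0x29→b10/s0 VC-HIT; vc=[4,8]
#12 0x12→b4/s0 VC-HIT; vc=[10,8]
#13 0x23→b8/s0 VC-HIT; vc=[10,4]
#14 0x23→b8/s0 L1-HIT; vc=[10,4]
#15 0x10→b4/s0 VC-HIT; vc=[10,8]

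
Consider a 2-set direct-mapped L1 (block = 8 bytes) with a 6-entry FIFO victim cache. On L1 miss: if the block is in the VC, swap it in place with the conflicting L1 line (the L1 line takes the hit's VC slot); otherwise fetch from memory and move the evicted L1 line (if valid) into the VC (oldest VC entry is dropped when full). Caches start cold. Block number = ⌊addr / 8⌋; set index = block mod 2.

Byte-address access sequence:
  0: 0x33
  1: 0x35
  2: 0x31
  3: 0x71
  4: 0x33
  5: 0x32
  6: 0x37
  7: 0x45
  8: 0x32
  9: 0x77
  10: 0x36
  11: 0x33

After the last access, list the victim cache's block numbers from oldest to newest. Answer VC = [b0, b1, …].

0: 0x33 (blk 6, set 0) → MISS  vc=[]
1: 0x35 (blk 6, set 0) → L1-HIT  vc=[]
2: 0x31 (blk 6, set 0) → L1-HIT  vc=[]
3: 0x71 (blk 14, set 0) → MISS  vc=[6]
4: 0x33 (blk 6, set 0) → VC-HIT  vc=[14]
5: 0x32 (blk 6, set 0) → L1-HIT  vc=[14]
6: 0x37 (blk 6, set 0) → L1-HIT  vc=[14]
7: 0x45 (blk 8, set 0) → MISS  vc=[14, 6]
8: 0x32 (blk 6, set 0) → VC-HIT  vc=[14, 8]
9: 0x77 (blk 14, set 0) → VC-HIT  vc=[6, 8]
10: 0x36 (blk 6, set 0) → VC-HIT  vc=[14, 8]
11: 0x33 (blk 6, set 0) → L1-HIT  vc=[14, 8]

VC = [14, 8]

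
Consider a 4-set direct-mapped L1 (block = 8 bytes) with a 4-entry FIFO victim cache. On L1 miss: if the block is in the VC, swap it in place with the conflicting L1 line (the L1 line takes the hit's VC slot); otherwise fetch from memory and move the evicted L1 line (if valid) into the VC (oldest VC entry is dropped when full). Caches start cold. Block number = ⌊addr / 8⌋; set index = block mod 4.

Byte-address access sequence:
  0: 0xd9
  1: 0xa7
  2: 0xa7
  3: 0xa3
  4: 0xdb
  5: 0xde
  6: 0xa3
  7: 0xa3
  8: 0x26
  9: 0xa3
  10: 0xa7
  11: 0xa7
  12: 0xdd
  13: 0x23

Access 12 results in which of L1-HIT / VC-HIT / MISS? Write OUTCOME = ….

OUTCOME = L1-HIT

0: 0xd9 (blk 27, set 3) → MISS  vc=[]
1: 0xa7 (blk 20, set 0) → MISS  vc=[]
2: 0xa7 (blk 20, set 0) → L1-HIT  vc=[]
3: 0xa3 (blk 20, set 0) → L1-HIT  vc=[]
4: 0xdb (blk 27, set 3) → L1-HIT  vc=[]
5: 0xde (blk 27, set 3) → L1-HIT  vc=[]
6: 0xa3 (blk 20, set 0) → L1-HIT  vc=[]
7: 0xa3 (blk 20, set 0) → L1-HIT  vc=[]
8: 0x26 (blk 4, set 0) → MISS  vc=[20]
9: 0xa3 (blk 20, set 0) → VC-HIT  vc=[4]
10: 0xa7 (blk 20, set 0) → L1-HIT  vc=[4]
11: 0xa7 (blk 20, set 0) → L1-HIT  vc=[4]
12: 0xdd (blk 27, set 3) → L1-HIT  vc=[4]
13: 0x23 (blk 4, set 0) → VC-HIT  vc=[20]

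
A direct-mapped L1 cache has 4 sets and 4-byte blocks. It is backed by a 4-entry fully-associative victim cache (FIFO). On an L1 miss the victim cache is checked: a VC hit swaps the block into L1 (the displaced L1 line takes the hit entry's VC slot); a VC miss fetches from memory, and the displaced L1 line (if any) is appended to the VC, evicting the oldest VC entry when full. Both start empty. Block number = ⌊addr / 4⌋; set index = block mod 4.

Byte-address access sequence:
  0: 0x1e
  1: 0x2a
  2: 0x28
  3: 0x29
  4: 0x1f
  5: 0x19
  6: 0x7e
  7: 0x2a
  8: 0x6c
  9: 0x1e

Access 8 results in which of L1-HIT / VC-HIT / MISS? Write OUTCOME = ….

  [0] addr=0x1e blk=7 s=3: MISS | VC []
  [1] addr=0x2a blk=10 s=2: MISS | VC []
  [2] addr=0x28 blk=10 s=2: L1-HIT | VC []
  [3] addr=0x29 blk=10 s=2: L1-HIT | VC []
  [4] addr=0x1f blk=7 s=3: L1-HIT | VC []
  [5] addr=0x19 blk=6 s=2: MISS | VC [10]
  [6] addr=0x7e blk=31 s=3: MISS | VC [10, 7]
  [7] addr=0x2a blk=10 s=2: VC-HIT | VC [6, 7]
  [8] addr=0x6c blk=27 s=3: MISS | VC [6, 7, 31]
  [9] addr=0x1e blk=7 s=3: VC-HIT | VC [6, 27, 31]

OUTCOME = MISS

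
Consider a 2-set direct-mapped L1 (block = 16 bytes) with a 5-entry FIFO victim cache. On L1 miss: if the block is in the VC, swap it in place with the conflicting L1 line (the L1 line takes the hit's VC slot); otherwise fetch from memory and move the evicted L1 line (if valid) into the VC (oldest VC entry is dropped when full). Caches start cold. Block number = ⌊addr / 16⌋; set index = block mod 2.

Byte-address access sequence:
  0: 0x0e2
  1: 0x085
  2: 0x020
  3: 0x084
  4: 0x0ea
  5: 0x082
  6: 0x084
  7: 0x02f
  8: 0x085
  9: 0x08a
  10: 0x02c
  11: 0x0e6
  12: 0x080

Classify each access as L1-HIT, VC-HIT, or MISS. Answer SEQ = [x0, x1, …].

0: 0xe2 (blk 14, set 0) → MISS  vc=[]
1: 0x85 (blk 8, set 0) → MISS  vc=[14]
2: 0x20 (blk 2, set 0) → MISS  vc=[14, 8]
3: 0x84 (blk 8, set 0) → VC-HIT  vc=[14, 2]
4: 0xea (blk 14, set 0) → VC-HIT  vc=[8, 2]
5: 0x82 (blk 8, set 0) → VC-HIT  vc=[14, 2]
6: 0x84 (blk 8, set 0) → L1-HIT  vc=[14, 2]
7: 0x2f (blk 2, set 0) → VC-HIT  vc=[14, 8]
8: 0x85 (blk 8, set 0) → VC-HIT  vc=[14, 2]
9: 0x8a (blk 8, set 0) → L1-HIT  vc=[14, 2]
10: 0x2c (blk 2, set 0) → VC-HIT  vc=[14, 8]
11: 0xe6 (blk 14, set 0) → VC-HIT  vc=[2, 8]
12: 0x80 (blk 8, set 0) → VC-HIT  vc=[2, 14]

SEQ = [MISS, MISS, MISS, VC-HIT, VC-HIT, VC-HIT, L1-HIT, VC-HIT, VC-HIT, L1-HIT, VC-HIT, VC-HIT, VC-HIT]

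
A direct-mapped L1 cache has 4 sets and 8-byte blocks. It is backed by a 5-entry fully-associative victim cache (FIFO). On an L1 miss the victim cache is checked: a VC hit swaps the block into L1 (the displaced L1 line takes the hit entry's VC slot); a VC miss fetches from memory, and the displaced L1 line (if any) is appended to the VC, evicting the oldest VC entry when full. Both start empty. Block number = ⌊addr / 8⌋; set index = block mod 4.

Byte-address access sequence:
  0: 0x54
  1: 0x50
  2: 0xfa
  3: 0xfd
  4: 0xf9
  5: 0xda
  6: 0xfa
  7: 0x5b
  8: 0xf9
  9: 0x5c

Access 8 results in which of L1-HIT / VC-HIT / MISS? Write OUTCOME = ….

OUTCOME = VC-HIT

  [0] addr=0x54 blk=10 s=2: MISS | VC []
  [1] addr=0x50 blk=10 s=2: L1-HIT | VC []
  [2] addr=0xfa blk=31 s=3: MISS | VC []
  [3] addr=0xfd blk=31 s=3: L1-HIT | VC []
  [4] addr=0xf9 blk=31 s=3: L1-HIT | VC []
  [5] addr=0xda blk=27 s=3: MISS | VC [31]
  [6] addr=0xfa blk=31 s=3: VC-HIT | VC [27]
  [7] addr=0x5b blk=11 s=3: MISS | VC [27, 31]
  [8] addr=0xf9 blk=31 s=3: VC-HIT | VC [27, 11]
  [9] addr=0x5c blk=11 s=3: VC-HIT | VC [27, 31]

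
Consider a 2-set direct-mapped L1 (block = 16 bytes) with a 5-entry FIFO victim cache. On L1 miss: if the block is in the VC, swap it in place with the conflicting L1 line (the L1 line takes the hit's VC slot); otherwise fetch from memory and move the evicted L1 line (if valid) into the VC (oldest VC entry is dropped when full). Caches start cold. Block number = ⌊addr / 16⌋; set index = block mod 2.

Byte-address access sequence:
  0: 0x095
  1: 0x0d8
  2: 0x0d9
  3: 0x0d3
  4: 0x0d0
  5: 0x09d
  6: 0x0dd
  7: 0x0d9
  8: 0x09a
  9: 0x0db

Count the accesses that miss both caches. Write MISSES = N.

MISSES = 2

  [0] addr=0x95 blk=9 s=1: MISS | VC []
  [1] addr=0xd8 blk=13 s=1: MISS | VC [9]
  [2] addr=0xd9 blk=13 s=1: L1-HIT | VC [9]
  [3] addr=0xd3 blk=13 s=1: L1-HIT | VC [9]
  [4] addr=0xd0 blk=13 s=1: L1-HIT | VC [9]
  [5] addr=0x9d blk=9 s=1: VC-HIT | VC [13]
  [6] addr=0xdd blk=13 s=1: VC-HIT | VC [9]
  [7] addr=0xd9 blk=13 s=1: L1-HIT | VC [9]
  [8] addr=0x9a blk=9 s=1: VC-HIT | VC [13]
  [9] addr=0xdb blk=13 s=1: VC-HIT | VC [9]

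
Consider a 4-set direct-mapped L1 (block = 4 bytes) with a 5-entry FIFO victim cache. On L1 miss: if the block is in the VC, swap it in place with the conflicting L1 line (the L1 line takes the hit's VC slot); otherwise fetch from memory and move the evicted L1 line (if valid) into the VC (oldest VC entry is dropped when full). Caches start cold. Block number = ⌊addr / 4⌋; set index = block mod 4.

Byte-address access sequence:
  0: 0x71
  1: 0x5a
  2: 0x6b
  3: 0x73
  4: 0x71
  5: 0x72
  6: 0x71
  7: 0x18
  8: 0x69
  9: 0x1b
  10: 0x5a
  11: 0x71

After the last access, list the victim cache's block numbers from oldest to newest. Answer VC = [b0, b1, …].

0: 0x71 (blk 28, set 0) → MISS  vc=[]
1: 0x5a (blk 22, set 2) → MISS  vc=[]
2: 0x6b (blk 26, set 2) → MISS  vc=[22]
3: 0x73 (blk 28, set 0) → L1-HIT  vc=[22]
4: 0x71 (blk 28, set 0) → L1-HIT  vc=[22]
5: 0x72 (blk 28, set 0) → L1-HIT  vc=[22]
6: 0x71 (blk 28, set 0) → L1-HIT  vc=[22]
7: 0x18 (blk 6, set 2) → MISS  vc=[22, 26]
8: 0x69 (blk 26, set 2) → VC-HIT  vc=[22, 6]
9: 0x1b (blk 6, set 2) → VC-HIT  vc=[22, 26]
10: 0x5a (blk 22, set 2) → VC-HIT  vc=[6, 26]
11: 0x71 (blk 28, set 0) → L1-HIT  vc=[6, 26]

VC = [6, 26]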